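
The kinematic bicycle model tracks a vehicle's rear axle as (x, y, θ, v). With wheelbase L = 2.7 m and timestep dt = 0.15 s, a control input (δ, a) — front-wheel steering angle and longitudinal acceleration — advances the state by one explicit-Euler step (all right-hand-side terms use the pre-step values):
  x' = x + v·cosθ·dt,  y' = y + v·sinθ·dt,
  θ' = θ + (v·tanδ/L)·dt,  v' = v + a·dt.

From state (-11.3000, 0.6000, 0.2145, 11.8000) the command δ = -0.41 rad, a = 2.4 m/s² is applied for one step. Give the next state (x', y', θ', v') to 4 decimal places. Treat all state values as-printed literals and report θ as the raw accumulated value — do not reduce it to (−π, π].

(-9.5706, 0.9768, -0.0704, 12.1600)

x' = -11.3000 + 11.8000·cos(0.2145)·0.15 = -9.5706
y' = 0.6000 + 11.8000·sin(0.2145)·0.15 = 0.9768
θ' = 0.2145 + (11.8000/2.7)·tan(-0.41)·0.15 = -0.0704
v' = 11.8000 + 2.4000·0.15 = 12.1600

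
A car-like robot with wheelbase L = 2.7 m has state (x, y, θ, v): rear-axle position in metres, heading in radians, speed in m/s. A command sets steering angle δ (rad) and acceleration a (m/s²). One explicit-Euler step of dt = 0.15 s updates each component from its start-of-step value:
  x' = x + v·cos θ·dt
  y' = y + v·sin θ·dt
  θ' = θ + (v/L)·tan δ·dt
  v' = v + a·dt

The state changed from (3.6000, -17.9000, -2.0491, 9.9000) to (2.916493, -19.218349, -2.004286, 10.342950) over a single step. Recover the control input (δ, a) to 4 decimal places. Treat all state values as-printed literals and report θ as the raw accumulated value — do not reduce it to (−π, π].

a = (v'−v)/dt = (0.442950)/0.15 = 2.9530
Δθ = θ'−θ = 0.044814;  (v·dt/L) = 9.9000·0.15/2.7 = 0.550000
tan δ = Δθ·L/(v·dt) = 0.081480  →  δ = 0.0813

δ = 0.0813, a = 2.9530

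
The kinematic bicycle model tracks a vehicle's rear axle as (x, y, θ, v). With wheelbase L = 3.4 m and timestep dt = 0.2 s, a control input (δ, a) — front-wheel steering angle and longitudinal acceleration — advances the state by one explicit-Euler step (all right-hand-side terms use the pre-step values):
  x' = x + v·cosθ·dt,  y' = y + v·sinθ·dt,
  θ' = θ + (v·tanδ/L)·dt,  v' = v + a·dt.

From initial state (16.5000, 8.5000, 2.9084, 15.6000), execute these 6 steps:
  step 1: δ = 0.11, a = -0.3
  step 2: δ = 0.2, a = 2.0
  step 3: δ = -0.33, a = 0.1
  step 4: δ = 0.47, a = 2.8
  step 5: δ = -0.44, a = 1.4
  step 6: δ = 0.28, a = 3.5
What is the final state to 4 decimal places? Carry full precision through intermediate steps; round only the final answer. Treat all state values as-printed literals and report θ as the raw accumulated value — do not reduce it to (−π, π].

(-2.3673, 10.4432, 3.1775, 17.5000)

after step 1 (δ=0.11, a=-0.3): (13.464447, 9.220985, 3.009750, 15.540000)
after step 2 (δ=0.2, a=2.0): (10.383420, 9.629565, 3.195051, 15.940000)
after step 3 (δ=-0.33, a=0.1): (7.199975, 9.459221, 2.873884, 15.960000)
after step 4 (δ=0.47, a=2.8): (4.121675, 10.303577, 3.350774, 16.520000)
after step 5 (δ=-0.44, a=1.4): (0.889699, 9.617471, 2.893286, 16.800000)
after step 6 (δ=0.28, a=3.5): (-2.367250, 10.443234, 3.177457, 17.500000)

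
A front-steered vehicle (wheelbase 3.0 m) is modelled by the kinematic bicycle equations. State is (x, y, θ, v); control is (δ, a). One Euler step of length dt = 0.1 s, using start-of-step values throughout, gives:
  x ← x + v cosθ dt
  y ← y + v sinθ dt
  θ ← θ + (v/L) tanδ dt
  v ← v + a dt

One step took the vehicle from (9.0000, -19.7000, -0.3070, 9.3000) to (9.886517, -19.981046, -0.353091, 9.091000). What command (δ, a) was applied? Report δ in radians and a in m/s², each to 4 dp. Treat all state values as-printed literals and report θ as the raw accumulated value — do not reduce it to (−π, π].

a = (v'−v)/dt = (-0.209000)/0.1 = -2.0900
Δθ = θ'−θ = -0.046091;  (v·dt/L) = 9.3000·0.1/3.0 = 0.310000
tan δ = Δθ·L/(v·dt) = -0.148681  →  δ = -0.1476

δ = -0.1476, a = -2.0900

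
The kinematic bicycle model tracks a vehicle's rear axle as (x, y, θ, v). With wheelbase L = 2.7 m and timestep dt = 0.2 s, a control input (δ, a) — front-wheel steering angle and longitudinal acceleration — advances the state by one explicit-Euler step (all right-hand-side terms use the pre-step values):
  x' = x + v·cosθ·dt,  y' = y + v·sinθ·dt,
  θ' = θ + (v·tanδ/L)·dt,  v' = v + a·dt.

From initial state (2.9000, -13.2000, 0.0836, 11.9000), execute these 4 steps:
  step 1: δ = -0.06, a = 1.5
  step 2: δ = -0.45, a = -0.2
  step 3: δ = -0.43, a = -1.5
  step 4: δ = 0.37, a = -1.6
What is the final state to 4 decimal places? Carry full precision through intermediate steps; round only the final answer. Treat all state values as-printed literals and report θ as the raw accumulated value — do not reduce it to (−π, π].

after step 1 (δ=-0.06, a=1.5): (5.271688, -13.001264, 0.030648, 12.200000)
after step 2 (δ=-0.45, a=-0.2): (7.710542, -12.926495, -0.405891, 12.160000)
after step 3 (δ=-0.43, a=-1.5): (9.944944, -13.886740, -0.818990, 11.860000)
after step 4 (δ=0.37, a=-1.6): (11.564924, -15.619383, -0.478245, 11.540000)

(11.5649, -15.6194, -0.4782, 11.5400)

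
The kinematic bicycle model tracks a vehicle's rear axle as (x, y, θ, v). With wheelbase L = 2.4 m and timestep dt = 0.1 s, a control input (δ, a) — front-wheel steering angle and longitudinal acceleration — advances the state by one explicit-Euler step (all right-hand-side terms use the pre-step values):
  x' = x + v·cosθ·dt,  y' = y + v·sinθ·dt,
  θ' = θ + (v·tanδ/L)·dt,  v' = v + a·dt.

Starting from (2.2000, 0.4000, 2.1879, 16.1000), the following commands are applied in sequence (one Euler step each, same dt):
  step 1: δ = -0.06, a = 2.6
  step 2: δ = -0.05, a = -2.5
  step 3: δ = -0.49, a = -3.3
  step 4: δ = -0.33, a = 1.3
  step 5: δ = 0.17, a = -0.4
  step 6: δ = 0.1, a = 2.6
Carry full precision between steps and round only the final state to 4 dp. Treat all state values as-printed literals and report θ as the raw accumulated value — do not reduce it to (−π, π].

(-0.7972, 9.1875, 1.7104, 16.1300)

after step 1 (δ=-0.06, a=2.6): (1.268332, 1.713048, 2.147602, 16.360000)
after step 2 (δ=-0.05, a=-2.5): (0.376142, 3.084358, 2.113490, 16.110000)
after step 3 (δ=-0.49, a=-3.3): (-0.455850, 4.463891, 1.755453, 15.780000)
after step 4 (δ=-0.33, a=1.3): (-0.745585, 6.015064, 1.530243, 15.910000)
after step 5 (δ=0.17, a=-0.4): (-0.681083, 7.604756, 1.644037, 15.870000)
after step 6 (δ=0.1, a=2.6): (-0.797212, 9.187501, 1.710383, 16.130000)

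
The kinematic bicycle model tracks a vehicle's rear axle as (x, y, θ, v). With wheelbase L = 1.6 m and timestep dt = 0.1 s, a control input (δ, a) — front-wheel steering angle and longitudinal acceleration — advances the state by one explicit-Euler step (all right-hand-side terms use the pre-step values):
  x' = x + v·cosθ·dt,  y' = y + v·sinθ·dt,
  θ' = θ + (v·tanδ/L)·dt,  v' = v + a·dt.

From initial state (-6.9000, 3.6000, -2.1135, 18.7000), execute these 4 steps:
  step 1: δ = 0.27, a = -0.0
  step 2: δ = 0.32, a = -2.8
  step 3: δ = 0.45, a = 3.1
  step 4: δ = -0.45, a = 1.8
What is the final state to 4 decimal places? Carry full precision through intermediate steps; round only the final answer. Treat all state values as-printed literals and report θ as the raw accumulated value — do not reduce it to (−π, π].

(-6.7234, -3.0455, -1.4121, 18.9100)

after step 1 (δ=0.27, a=-0.0): (-7.865767, 1.998690, -1.790039, 18.700000)
after step 2 (δ=0.32, a=-2.8): (-8.272474, 0.173453, -1.402728, 18.420000)
after step 3 (δ=0.45, a=3.1): (-7.964347, -1.642592, -0.846610, 18.730000)
after step 4 (δ=-0.45, a=1.8): (-6.723436, -3.045542, -1.412087, 18.910000)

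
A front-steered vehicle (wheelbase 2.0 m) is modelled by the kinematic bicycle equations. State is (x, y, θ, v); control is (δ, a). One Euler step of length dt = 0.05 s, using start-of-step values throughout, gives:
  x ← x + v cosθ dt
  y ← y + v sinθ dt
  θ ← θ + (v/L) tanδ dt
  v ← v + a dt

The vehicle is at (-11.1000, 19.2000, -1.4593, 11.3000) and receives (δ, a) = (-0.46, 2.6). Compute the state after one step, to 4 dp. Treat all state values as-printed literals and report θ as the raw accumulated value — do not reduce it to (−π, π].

(-11.0371, 18.6385, -1.5993, 11.4300)

x' = -11.1000 + 11.3000·cos(-1.4593)·0.05 = -11.0371
y' = 19.2000 + 11.3000·sin(-1.4593)·0.05 = 18.6385
θ' = -1.4593 + (11.3000/2.0)·tan(-0.46)·0.05 = -1.5993
v' = 11.3000 + 2.6000·0.05 = 11.4300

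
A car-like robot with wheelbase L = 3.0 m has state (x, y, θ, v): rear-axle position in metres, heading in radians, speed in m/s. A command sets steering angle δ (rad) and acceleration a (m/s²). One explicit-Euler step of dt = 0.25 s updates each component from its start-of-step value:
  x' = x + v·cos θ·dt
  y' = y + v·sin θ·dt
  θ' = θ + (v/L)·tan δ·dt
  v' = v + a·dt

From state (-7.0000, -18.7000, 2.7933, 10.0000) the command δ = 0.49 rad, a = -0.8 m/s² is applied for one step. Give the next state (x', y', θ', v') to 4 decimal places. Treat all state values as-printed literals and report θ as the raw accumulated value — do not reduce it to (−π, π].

(-9.3499, -17.8468, 3.2378, 9.8000)

x' = -7.0000 + 10.0000·cos(2.7933)·0.25 = -9.3499
y' = -18.7000 + 10.0000·sin(2.7933)·0.25 = -17.8468
θ' = 2.7933 + (10.0000/3.0)·tan(0.49)·0.25 = 3.2378
v' = 10.0000 − 0.8000·0.25 = 9.8000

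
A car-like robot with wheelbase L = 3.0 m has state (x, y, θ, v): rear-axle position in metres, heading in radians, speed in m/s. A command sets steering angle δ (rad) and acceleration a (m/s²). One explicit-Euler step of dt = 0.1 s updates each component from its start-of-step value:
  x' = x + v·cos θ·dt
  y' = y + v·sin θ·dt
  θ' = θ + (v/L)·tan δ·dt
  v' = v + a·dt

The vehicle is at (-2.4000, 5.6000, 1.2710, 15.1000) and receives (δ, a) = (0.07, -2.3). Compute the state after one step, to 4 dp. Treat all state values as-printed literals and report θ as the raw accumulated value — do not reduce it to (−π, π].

(-1.9541, 7.0426, 1.3063, 14.8700)

x' = -2.4000 + 15.1000·cos(1.2710)·0.1 = -1.9541
y' = 5.6000 + 15.1000·sin(1.2710)·0.1 = 7.0426
θ' = 1.2710 + (15.1000/3.0)·tan(0.07)·0.1 = 1.3063
v' = 15.1000 − 2.3000·0.1 = 14.8700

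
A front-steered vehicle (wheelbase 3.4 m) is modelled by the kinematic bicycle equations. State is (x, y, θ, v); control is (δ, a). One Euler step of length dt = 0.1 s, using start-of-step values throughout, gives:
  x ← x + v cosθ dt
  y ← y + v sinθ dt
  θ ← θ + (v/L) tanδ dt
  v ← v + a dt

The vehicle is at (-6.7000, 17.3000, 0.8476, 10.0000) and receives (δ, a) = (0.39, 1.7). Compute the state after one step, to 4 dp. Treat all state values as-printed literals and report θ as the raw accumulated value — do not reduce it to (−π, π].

x' = -6.7000 + 10.0000·cos(0.8476)·0.1 = -6.0382
y' = 17.3000 + 10.0000·sin(0.8476)·0.1 = 18.0497
θ' = 0.8476 + (10.0000/3.4)·tan(0.39)·0.1 = 0.9685
v' = 10.0000 + 1.7000·0.1 = 10.1700

(-6.0382, 18.0497, 0.9685, 10.1700)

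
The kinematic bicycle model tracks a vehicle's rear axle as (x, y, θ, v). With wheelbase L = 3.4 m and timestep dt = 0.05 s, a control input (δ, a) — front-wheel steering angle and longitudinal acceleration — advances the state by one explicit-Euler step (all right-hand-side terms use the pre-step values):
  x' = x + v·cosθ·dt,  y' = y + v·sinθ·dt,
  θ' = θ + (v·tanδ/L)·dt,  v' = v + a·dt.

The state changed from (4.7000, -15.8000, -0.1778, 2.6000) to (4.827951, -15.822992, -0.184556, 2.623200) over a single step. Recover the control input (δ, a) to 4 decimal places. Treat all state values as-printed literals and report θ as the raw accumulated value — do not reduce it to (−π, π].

δ = -0.1749, a = 0.4640

a = (v'−v)/dt = (0.023200)/0.05 = 0.4640
Δθ = θ'−θ = -0.006756;  (v·dt/L) = 2.6000·0.05/3.4 = 0.038235
tan δ = Δθ·L/(v·dt) = -0.176695  →  δ = -0.1749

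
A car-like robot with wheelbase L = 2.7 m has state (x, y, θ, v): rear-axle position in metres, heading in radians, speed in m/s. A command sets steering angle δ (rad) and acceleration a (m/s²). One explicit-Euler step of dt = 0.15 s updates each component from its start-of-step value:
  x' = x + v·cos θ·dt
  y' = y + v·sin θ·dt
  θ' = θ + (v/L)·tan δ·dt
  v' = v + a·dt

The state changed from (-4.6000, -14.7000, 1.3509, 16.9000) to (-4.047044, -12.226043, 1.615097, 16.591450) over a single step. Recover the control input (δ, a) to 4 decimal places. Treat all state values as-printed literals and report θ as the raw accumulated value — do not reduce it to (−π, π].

δ = 0.2743, a = -2.0570

a = (v'−v)/dt = (-0.308550)/0.15 = -2.0570
Δθ = θ'−θ = 0.264197;  (v·dt/L) = 16.9000·0.15/2.7 = 0.938889
tan δ = Δθ·L/(v·dt) = 0.281393  →  δ = 0.2743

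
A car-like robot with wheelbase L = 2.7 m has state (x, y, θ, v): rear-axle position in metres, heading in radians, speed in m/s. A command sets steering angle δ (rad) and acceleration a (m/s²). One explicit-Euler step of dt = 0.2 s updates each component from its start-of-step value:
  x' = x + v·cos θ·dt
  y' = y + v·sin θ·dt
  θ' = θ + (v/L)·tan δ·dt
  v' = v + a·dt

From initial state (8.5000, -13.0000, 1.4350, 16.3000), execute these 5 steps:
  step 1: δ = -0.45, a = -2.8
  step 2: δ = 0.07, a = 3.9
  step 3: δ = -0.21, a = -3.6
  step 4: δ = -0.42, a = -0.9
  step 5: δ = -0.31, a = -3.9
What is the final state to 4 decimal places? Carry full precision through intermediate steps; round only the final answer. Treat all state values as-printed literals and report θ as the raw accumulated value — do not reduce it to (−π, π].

after step 1 (δ=-0.45, a=-2.8): (8.941337, -9.770012, 0.851756, 15.740000)
after step 2 (δ=0.07, a=3.9): (11.014808, -7.401337, 0.933504, 16.520000)
after step 3 (δ=-0.21, a=-3.6): (12.980759, -4.745880, 0.672681, 15.800000)
after step 4 (δ=-0.42, a=-0.9): (15.452365, -2.776931, 0.150026, 15.620000)
after step 5 (δ=-0.31, a=-3.9): (18.541274, -2.310007, -0.220605, 14.840000)

(18.5413, -2.3100, -0.2206, 14.8400)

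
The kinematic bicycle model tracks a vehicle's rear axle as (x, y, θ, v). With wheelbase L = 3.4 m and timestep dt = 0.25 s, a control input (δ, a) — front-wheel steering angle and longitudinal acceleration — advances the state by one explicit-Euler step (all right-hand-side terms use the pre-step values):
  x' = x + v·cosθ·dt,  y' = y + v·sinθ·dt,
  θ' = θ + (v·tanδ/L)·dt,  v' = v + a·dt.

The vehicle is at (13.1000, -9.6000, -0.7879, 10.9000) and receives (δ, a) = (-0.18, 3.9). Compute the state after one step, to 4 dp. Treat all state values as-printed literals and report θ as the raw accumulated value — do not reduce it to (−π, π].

x' = 13.1000 + 10.9000·cos(-0.7879)·0.25 = 15.0220
y' = -9.6000 + 10.9000·sin(-0.7879)·0.25 = -11.5317
θ' = -0.7879 + (10.9000/3.4)·tan(-0.18)·0.25 = -0.9337
v' = 10.9000 + 3.9000·0.25 = 11.8750

(15.0220, -11.5317, -0.9337, 11.8750)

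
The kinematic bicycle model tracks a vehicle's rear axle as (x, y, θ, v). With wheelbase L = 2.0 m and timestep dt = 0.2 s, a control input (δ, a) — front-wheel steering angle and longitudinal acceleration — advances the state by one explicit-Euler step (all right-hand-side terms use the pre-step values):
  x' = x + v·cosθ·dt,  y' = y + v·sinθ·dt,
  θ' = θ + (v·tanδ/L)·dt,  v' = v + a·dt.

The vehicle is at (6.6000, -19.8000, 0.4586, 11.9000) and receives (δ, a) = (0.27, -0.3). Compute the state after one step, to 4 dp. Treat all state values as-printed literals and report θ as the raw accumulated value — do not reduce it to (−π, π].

(8.7341, -18.7464, 0.7879, 11.8400)

x' = 6.6000 + 11.9000·cos(0.4586)·0.2 = 8.7341
y' = -19.8000 + 11.9000·sin(0.4586)·0.2 = -18.7464
θ' = 0.4586 + (11.9000/2.0)·tan(0.27)·0.2 = 0.7879
v' = 11.9000 − 0.3000·0.2 = 11.8400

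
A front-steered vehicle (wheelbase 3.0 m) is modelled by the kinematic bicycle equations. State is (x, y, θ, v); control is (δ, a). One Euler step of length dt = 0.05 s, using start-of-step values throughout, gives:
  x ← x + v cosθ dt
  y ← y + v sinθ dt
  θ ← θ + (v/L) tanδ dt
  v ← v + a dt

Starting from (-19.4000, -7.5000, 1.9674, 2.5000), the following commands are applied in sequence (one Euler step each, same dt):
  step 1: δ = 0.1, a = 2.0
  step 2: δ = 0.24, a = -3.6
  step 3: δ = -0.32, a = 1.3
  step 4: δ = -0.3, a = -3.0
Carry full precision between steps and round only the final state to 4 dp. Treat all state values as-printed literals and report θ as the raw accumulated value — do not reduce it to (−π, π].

after step 1 (δ=0.1, a=2.0): (-19.448286, -7.384703, 1.971581, 2.600000)
after step 2 (δ=0.24, a=-3.6): (-19.499004, -7.265005, 1.982185, 2.420000)
after step 3 (δ=-0.32, a=1.3): (-19.547390, -7.154100, 1.968819, 2.485000)
after step 4 (δ=-0.3, a=-3.0): (-19.595549, -7.039563, 1.956007, 2.335000)

(-19.5955, -7.0396, 1.9560, 2.3350)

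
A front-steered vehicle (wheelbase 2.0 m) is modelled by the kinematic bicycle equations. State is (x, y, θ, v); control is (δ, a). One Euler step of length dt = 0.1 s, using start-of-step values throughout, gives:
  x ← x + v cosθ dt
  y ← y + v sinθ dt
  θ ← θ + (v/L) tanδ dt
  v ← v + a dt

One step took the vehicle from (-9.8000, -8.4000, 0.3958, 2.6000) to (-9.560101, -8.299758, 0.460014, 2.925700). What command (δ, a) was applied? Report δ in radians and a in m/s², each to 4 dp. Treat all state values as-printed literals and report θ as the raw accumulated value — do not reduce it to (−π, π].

a = (v'−v)/dt = (0.325700)/0.1 = 3.2570
Δθ = θ'−θ = 0.064214;  (v·dt/L) = 2.6000·0.1/2.0 = 0.130000
tan δ = Δθ·L/(v·dt) = 0.493954  →  δ = 0.4588

δ = 0.4588, a = 3.2570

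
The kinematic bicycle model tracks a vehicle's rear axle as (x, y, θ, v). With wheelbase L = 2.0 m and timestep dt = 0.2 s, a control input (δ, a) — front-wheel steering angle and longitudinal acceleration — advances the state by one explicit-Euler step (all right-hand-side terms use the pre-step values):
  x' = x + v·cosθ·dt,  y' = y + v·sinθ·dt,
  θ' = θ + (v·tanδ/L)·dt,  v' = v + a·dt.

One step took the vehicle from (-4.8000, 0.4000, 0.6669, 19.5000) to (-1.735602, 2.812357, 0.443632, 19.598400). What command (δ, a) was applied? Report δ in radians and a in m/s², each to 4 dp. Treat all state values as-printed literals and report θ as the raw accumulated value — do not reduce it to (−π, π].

a = (v'−v)/dt = (0.098400)/0.2 = 0.4920
Δθ = θ'−θ = -0.223268;  (v·dt/L) = 19.5000·0.2/2.0 = 1.950000
tan δ = Δθ·L/(v·dt) = -0.114496  →  δ = -0.1140

δ = -0.1140, a = 0.4920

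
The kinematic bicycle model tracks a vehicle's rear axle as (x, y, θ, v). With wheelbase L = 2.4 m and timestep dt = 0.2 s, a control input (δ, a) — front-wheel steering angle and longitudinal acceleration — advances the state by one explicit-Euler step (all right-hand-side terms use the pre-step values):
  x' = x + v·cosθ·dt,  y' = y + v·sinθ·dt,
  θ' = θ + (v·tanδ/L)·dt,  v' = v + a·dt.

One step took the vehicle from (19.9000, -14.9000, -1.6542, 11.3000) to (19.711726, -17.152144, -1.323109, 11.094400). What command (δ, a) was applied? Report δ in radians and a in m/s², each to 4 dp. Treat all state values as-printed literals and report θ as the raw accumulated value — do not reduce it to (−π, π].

δ = 0.3381, a = -1.0280

a = (v'−v)/dt = (-0.205600)/0.2 = -1.0280
Δθ = θ'−θ = 0.331091;  (v·dt/L) = 11.3000·0.2/2.4 = 0.941667
tan δ = Δθ·L/(v·dt) = 0.351601  →  δ = 0.3381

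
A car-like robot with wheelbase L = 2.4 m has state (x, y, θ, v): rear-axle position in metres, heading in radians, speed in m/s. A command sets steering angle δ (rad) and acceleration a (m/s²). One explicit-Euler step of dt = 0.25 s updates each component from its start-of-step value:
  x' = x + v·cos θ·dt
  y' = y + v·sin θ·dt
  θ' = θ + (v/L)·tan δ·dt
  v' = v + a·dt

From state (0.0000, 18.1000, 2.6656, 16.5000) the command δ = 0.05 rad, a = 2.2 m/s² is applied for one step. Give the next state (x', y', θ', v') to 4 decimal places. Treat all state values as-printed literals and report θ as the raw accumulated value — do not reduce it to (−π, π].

(-3.6665, 19.9902, 2.7516, 17.0500)

x' = 0.0000 + 16.5000·cos(2.6656)·0.25 = -3.6665
y' = 18.1000 + 16.5000·sin(2.6656)·0.25 = 19.9902
θ' = 2.6656 + (16.5000/2.4)·tan(0.05)·0.25 = 2.7516
v' = 16.5000 + 2.2000·0.25 = 17.0500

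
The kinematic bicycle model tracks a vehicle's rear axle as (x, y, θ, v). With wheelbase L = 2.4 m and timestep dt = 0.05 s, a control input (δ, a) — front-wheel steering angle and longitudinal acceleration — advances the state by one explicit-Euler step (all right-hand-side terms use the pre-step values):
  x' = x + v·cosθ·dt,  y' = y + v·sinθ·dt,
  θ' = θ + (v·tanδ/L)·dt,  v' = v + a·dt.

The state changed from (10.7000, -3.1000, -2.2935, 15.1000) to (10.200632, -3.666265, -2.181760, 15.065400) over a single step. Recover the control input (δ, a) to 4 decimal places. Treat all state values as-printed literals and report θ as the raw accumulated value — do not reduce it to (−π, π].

a = (v'−v)/dt = (-0.034600)/0.05 = -0.6920
Δθ = θ'−θ = 0.111740;  (v·dt/L) = 15.1000·0.05/2.4 = 0.314583
tan δ = Δθ·L/(v·dt) = 0.355200  →  δ = 0.3413

δ = 0.3413, a = -0.6920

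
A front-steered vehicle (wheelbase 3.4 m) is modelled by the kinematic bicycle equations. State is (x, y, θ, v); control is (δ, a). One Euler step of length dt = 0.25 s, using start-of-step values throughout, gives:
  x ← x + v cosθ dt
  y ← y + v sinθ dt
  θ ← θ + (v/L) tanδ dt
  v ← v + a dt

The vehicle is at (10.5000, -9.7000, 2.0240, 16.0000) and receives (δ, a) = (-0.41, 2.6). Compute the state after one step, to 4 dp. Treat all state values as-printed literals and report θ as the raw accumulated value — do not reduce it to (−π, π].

(8.7486, -6.1038, 1.5127, 16.6500)

x' = 10.5000 + 16.0000·cos(2.0240)·0.25 = 8.7486
y' = -9.7000 + 16.0000·sin(2.0240)·0.25 = -6.1038
θ' = 2.0240 + (16.0000/3.4)·tan(-0.41)·0.25 = 1.5127
v' = 16.0000 + 2.6000·0.25 = 16.6500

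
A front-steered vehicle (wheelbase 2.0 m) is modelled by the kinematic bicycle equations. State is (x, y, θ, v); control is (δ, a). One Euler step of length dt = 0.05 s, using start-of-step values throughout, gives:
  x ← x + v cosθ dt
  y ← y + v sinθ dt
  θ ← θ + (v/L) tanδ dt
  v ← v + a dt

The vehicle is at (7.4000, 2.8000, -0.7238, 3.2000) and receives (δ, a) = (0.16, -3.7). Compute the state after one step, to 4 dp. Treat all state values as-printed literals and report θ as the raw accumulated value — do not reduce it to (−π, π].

(7.5199, 2.6940, -0.7109, 3.0150)

x' = 7.4000 + 3.2000·cos(-0.7238)·0.05 = 7.5199
y' = 2.8000 + 3.2000·sin(-0.7238)·0.05 = 2.6940
θ' = -0.7238 + (3.2000/2.0)·tan(0.16)·0.05 = -0.7109
v' = 3.2000 − 3.7000·0.05 = 3.0150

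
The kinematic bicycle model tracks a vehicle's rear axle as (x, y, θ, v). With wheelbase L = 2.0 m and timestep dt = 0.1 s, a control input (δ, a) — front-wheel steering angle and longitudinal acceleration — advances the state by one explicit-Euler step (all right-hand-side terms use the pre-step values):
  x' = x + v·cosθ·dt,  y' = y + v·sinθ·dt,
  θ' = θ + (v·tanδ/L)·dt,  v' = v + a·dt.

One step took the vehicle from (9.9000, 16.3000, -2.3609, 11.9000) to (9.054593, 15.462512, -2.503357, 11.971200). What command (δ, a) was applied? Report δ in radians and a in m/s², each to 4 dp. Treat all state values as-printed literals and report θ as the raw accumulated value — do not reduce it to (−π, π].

a = (v'−v)/dt = (0.071200)/0.1 = 0.7120
Δθ = θ'−θ = -0.142457;  (v·dt/L) = 11.9000·0.1/2.0 = 0.595000
tan δ = Δθ·L/(v·dt) = -0.239424  →  δ = -0.2350

δ = -0.2350, a = 0.7120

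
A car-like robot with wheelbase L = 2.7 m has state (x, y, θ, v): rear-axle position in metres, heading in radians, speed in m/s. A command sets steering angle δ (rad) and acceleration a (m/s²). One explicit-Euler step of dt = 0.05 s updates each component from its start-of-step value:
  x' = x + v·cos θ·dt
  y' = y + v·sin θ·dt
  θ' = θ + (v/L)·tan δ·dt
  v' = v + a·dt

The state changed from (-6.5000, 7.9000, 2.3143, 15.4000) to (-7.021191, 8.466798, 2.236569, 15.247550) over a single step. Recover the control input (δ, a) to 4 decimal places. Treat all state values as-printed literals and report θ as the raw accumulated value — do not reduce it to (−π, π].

a = (v'−v)/dt = (-0.152450)/0.05 = -3.0490
Δθ = θ'−θ = -0.077731;  (v·dt/L) = 15.4000·0.05/2.7 = 0.285185
tan δ = Δθ·L/(v·dt) = -0.272563  →  δ = -0.2661

δ = -0.2661, a = -3.0490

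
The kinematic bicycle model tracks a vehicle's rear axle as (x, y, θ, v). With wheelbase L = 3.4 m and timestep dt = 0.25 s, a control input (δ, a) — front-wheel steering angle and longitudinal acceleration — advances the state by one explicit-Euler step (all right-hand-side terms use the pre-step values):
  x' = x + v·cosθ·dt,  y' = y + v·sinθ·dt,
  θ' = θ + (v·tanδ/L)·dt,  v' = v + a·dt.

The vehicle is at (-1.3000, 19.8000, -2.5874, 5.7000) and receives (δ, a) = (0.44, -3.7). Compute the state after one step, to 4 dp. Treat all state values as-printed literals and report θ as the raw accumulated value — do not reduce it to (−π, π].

x' = -1.3000 + 5.7000·cos(-2.5874)·0.25 = -2.5117
y' = 19.8000 + 5.7000·sin(-2.5874)·0.25 = 19.0501
θ' = -2.5874 + (5.7000/3.4)·tan(0.44)·0.25 = -2.3901
v' = 5.7000 − 3.7000·0.25 = 4.7750

(-2.5117, 19.0501, -2.3901, 4.7750)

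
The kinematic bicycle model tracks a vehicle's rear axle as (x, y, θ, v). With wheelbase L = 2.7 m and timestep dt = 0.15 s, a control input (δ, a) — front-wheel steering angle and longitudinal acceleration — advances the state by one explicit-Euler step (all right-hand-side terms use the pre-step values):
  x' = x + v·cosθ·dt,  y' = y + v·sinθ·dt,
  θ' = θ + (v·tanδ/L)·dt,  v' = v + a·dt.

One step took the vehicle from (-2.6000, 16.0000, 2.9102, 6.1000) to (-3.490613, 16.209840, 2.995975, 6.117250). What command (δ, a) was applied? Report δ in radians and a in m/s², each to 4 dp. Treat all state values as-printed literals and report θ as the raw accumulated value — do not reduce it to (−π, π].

δ = 0.2479, a = 0.1150

a = (v'−v)/dt = (0.017250)/0.15 = 0.1150
Δθ = θ'−θ = 0.085775;  (v·dt/L) = 6.1000·0.15/2.7 = 0.338889
tan δ = Δθ·L/(v·dt) = 0.253107  →  δ = 0.2479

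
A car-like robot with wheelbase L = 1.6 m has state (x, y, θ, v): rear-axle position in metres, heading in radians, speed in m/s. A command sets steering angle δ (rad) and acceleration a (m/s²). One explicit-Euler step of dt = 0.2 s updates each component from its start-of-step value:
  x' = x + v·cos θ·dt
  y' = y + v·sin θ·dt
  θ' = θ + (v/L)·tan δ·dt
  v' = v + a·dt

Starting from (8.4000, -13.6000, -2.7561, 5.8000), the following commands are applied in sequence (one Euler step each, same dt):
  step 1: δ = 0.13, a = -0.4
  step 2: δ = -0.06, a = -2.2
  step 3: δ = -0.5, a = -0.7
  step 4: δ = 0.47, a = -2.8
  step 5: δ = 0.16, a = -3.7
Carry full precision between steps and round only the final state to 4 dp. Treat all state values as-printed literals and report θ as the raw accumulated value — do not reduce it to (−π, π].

(3.4864, -15.4502, -2.6461, 3.8400)

after step 1 (δ=0.13, a=-0.4): (7.325129, -14.036178, -2.661315, 5.720000)
after step 2 (δ=-0.06, a=-2.2): (6.310553, -14.564735, -2.704267, 5.280000)
after step 3 (δ=-0.5, a=-0.7): (5.353936, -15.011970, -3.064827, 5.140000)
after step 4 (δ=0.47, a=-2.8): (4.328963, -15.090808, -2.738459, 4.580000)
after step 5 (δ=0.16, a=-3.7): (3.486393, -15.450158, -2.646069, 3.840000)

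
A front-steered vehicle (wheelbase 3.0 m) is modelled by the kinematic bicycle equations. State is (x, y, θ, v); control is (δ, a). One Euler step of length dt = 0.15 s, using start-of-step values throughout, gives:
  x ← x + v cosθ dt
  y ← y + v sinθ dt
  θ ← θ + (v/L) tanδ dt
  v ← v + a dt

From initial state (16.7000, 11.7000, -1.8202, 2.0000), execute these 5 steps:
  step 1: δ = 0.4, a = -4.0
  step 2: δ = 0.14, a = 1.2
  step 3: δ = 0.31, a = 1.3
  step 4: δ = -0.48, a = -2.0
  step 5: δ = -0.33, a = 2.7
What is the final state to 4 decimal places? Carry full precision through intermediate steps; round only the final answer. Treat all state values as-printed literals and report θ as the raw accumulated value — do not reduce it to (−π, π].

(16.4429, 10.4930, -1.8142, 1.8800)

after step 1 (δ=0.4, a=-4.0): (16.625952, 11.409282, -1.777921, 1.400000)
after step 2 (δ=0.14, a=1.2): (16.582766, 11.203771, -1.768056, 1.580000)
after step 3 (δ=0.31, a=1.3): (16.536318, 10.971367, -1.742750, 1.775000)
after step 4 (δ=-0.48, a=-2.0): (16.490761, 10.709043, -1.788954, 1.475000)
after step 5 (δ=-0.33, a=2.7): (16.442875, 10.493037, -1.814216, 1.880000)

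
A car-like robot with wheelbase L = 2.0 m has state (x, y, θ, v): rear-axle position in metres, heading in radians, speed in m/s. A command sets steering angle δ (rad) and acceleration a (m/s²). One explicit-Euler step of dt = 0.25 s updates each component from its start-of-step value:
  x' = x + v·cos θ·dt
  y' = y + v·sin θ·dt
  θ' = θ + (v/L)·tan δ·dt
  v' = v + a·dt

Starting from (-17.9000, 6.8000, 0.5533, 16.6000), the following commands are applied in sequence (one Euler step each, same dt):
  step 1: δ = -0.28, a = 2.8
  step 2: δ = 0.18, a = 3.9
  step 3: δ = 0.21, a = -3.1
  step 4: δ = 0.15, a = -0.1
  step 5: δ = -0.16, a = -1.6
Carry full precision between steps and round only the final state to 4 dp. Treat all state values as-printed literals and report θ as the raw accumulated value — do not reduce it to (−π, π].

(-1.1129, 17.6281, 0.8151, 17.0750)

after step 1 (δ=-0.28, a=2.8): (-14.369201, 8.980815, -0.043375, 17.300000)
after step 2 (δ=0.18, a=3.9): (-10.048269, 8.793276, 0.350134, 18.275000)
after step 3 (δ=0.21, a=-3.1): (-5.756719, 10.360465, 0.837031, 17.500000)
after step 4 (δ=0.15, a=-0.1): (-2.826910, 13.609595, 1.167639, 17.475000)
after step 5 (δ=-0.16, a=-1.6): (-1.112945, 17.628090, 0.815126, 17.075000)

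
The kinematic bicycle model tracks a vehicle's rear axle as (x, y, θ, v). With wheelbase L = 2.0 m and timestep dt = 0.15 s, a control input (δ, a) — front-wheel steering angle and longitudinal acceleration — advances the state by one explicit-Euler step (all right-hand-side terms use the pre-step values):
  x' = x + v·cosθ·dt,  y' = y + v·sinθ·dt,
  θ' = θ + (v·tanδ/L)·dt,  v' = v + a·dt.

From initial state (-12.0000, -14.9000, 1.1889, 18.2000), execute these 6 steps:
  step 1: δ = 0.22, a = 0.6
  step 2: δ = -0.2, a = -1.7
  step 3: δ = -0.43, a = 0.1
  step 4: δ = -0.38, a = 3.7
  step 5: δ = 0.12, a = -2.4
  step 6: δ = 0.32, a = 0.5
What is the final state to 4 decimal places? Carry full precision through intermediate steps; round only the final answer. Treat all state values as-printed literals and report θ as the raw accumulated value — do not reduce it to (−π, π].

after step 1 (δ=0.22, a=0.6): (-10.982581, -12.366670, 1.494141, 18.290000)
after step 2 (δ=-0.2, a=-1.7): (-10.772482, -9.631227, 1.216073, 18.035000)
after step 3 (δ=-0.43, a=0.1): (-9.832865, -7.094399, 0.595731, 18.050000)
after step 4 (δ=-0.38, a=3.7): (-7.591763, -5.575183, 0.055026, 18.605000)
after step 5 (δ=0.12, a=-2.4): (-4.805236, -5.421697, 0.223279, 18.245000)
after step 6 (δ=0.32, a=0.5): (-2.136422, -4.815703, 0.676744, 18.320000)

(-2.1364, -4.8157, 0.6767, 18.3200)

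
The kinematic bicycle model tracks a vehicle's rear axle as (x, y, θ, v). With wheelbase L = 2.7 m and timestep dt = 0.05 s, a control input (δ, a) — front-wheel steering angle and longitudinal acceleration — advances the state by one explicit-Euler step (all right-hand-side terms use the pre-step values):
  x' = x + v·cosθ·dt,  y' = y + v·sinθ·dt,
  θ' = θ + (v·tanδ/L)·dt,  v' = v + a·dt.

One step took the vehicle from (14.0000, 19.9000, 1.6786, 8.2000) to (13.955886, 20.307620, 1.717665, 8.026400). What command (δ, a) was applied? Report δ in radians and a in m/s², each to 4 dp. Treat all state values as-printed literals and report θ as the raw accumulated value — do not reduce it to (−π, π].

δ = 0.2518, a = -3.4720

a = (v'−v)/dt = (-0.173600)/0.05 = -3.4720
Δθ = θ'−θ = 0.039065;  (v·dt/L) = 8.2000·0.05/2.7 = 0.151852
tan δ = Δθ·L/(v·dt) = 0.257257  →  δ = 0.2518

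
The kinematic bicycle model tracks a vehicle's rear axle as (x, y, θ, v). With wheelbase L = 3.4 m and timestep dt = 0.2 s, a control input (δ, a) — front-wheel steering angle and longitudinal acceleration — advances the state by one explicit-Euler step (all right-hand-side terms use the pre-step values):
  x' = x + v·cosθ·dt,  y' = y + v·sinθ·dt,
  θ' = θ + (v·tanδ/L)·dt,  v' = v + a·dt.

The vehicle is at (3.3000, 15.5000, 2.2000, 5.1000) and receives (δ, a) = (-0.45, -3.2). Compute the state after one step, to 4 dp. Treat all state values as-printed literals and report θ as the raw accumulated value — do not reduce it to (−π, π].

x' = 3.3000 + 5.1000·cos(2.2000)·0.2 = 2.6997
y' = 15.5000 + 5.1000·sin(2.2000)·0.2 = 16.3247
θ' = 2.2000 + (5.1000/3.4)·tan(-0.45)·0.2 = 2.0551
v' = 5.1000 − 3.2000·0.2 = 4.4600

(2.6997, 16.3247, 2.0551, 4.4600)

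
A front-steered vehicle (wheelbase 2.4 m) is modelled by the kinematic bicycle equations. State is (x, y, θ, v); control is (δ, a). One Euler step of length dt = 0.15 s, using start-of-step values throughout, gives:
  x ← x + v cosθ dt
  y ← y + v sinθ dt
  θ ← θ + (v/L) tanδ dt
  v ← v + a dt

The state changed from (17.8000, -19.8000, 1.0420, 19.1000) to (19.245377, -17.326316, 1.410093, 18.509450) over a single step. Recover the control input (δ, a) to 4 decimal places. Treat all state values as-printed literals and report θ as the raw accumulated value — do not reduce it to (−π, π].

a = (v'−v)/dt = (-0.590550)/0.15 = -3.9370
Δθ = θ'−θ = 0.368093;  (v·dt/L) = 19.1000·0.15/2.4 = 1.193750
tan δ = Δθ·L/(v·dt) = 0.308350  →  δ = 0.2991

δ = 0.2991, a = -3.9370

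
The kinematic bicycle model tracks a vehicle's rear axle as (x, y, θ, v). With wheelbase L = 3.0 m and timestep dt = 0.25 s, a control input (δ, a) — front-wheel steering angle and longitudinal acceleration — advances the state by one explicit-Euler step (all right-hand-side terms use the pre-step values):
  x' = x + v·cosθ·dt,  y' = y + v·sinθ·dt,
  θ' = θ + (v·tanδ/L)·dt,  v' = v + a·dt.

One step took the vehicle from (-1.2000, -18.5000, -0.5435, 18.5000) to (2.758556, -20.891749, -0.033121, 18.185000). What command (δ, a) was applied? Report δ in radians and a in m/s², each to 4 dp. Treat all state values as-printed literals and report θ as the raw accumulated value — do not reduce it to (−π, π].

δ = 0.3197, a = -1.2600

a = (v'−v)/dt = (-0.315000)/0.25 = -1.2600
Δθ = θ'−θ = 0.510379;  (v·dt/L) = 18.5000·0.25/3.0 = 1.541667
tan δ = Δθ·L/(v·dt) = 0.331057  →  δ = 0.3197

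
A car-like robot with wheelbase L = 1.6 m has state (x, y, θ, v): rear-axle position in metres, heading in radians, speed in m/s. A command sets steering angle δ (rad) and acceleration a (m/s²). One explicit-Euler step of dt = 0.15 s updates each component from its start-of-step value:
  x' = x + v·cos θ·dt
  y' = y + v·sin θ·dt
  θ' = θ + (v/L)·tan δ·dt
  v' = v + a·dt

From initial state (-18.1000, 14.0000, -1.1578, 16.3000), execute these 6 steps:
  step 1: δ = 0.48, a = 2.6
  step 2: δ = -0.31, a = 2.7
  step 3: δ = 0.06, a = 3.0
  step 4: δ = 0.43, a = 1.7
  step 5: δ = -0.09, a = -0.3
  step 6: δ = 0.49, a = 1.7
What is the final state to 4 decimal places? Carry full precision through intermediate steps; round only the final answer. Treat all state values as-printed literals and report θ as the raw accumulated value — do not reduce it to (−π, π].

after step 1 (δ=0.48, a=2.6): (-17.118686, 11.760570, -0.362242, 16.690000)
after step 2 (δ=-0.31, a=2.7): (-14.777651, 10.873402, -0.863454, 17.095000)
after step 3 (δ=0.06, a=3.0): (-13.111360, 8.924337, -0.767179, 17.545000)
after step 4 (δ=0.43, a=1.7): (-11.216838, 7.097620, -0.012819, 17.800000)
after step 5 (δ=-0.09, a=-0.3): (-8.547058, 7.063394, -0.163413, 17.755000)
after step 6 (δ=0.49, a=1.7): (-5.919288, 6.630117, 0.724428, 18.010000)

(-5.9193, 6.6301, 0.7244, 18.0100)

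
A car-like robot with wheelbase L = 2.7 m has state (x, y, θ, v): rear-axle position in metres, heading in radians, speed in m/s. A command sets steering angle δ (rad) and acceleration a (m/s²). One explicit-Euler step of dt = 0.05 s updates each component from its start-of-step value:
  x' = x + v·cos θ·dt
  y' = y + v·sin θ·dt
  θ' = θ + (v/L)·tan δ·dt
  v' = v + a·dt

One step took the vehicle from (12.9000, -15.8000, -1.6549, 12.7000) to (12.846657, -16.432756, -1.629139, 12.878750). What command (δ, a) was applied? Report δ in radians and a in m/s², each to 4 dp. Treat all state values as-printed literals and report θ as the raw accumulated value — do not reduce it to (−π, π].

δ = 0.1091, a = 3.5750

a = (v'−v)/dt = (0.178750)/0.05 = 3.5750
Δθ = θ'−θ = 0.025761;  (v·dt/L) = 12.7000·0.05/2.7 = 0.235185
tan δ = Δθ·L/(v·dt) = 0.109535  →  δ = 0.1091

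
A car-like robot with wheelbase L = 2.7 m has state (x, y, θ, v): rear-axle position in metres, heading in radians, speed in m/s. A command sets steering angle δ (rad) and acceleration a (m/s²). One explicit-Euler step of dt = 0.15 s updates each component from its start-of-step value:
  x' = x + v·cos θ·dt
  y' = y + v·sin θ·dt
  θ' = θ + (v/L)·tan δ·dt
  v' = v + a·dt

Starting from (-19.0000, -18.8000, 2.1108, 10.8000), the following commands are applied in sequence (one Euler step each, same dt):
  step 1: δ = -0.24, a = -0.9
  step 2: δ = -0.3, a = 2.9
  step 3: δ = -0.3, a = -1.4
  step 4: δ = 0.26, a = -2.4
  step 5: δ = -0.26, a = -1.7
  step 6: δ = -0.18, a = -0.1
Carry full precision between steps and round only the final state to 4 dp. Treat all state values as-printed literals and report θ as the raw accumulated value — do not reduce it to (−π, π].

(-21.1446, -9.5764, 1.4914, 10.2600)

after step 1 (δ=-0.24, a=-0.9): (-19.832905, -17.410515, 1.963970, 10.665000)
after step 2 (δ=-0.3, a=2.9): (-20.445805, -15.932829, 1.780688, 11.100000)
after step 3 (δ=-0.3, a=-1.4): (-20.792714, -14.304370, 1.589931, 10.890000)
after step 4 (δ=0.26, a=-2.4): (-20.823969, -12.671169, 1.750874, 10.530000)
after step 5 (δ=-0.26, a=-1.7): (-21.106867, -11.117210, 1.595251, 10.275000)
after step 6 (δ=-0.18, a=-0.1): (-21.144554, -9.576421, 1.491377, 10.260000)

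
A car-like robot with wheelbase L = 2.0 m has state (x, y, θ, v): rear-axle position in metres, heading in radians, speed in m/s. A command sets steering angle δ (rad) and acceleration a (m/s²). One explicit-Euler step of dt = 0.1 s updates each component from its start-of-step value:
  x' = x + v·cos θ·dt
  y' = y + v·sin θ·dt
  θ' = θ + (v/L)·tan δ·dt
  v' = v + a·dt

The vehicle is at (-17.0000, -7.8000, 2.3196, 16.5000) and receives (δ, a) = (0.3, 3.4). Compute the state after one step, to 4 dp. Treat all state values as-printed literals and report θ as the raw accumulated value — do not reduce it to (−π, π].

x' = -17.0000 + 16.5000·cos(2.3196)·0.1 = -18.1233
y' = -7.8000 + 16.5000·sin(2.3196)·0.1 = -6.5914
θ' = 2.3196 + (16.5000/2.0)·tan(0.3)·0.1 = 2.5748
v' = 16.5000 + 3.4000·0.1 = 16.8400

(-18.1233, -6.5914, 2.5748, 16.8400)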